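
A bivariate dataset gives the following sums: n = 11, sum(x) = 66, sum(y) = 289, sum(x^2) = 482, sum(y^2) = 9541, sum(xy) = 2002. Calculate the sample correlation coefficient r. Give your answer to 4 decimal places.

0.6547

Numerator: nΣxy − (Σx)(Σy) = 11·2002 − (66)(289) = 2948
Denominator: √[(nΣx²−(Σx)²)(nΣy²−(Σy)²)]
  nΣx²−(Σx)² = 11·482 − 4356 = 946;  nΣy²−(Σy)² = 11·9541 − 83521 = 21430
  √(946·21430) = √20272780 = 4502.5304
r = 2948 / 4502.5304 = 0.6547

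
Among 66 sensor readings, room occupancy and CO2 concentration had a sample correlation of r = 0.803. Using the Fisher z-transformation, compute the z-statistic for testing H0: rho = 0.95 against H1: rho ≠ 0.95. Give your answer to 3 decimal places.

-5.753

z_r = atanh(0.803) = 1.107002,  z_0 = atanh(0.95) = 1.831781
SE = 1/√(n−3) = 1/√63 = 0.125988
z = (z_r − z_0)/SE = (1.107002 − 1.831781) / 0.125988 = -0.724779 / 0.125988 = -5.753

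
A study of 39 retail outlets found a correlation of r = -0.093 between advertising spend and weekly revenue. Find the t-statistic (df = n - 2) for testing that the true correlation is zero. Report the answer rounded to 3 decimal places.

-0.568

1 − r² = 1 − 0.008649 = 0.991351;  √(1−r²) = 0.995666
√(n−2) = √37 = 6.082763
t = r·√(n−2)/√(1−r²) = -0.093 · 6.082763 / 0.995666 = -0.568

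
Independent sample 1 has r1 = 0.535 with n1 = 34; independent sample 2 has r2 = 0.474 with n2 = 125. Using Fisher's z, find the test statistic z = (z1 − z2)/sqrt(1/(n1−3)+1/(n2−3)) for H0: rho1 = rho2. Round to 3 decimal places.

Fisher z-transforms: z1 = atanh(0.535) = 0.597124, z2 = atanh(0.474) = 0.515217; difference d = 0.081907
Var(d) = 1/31 + 1/122 = 0.0322581 + 0.0081967 = 0.0404548
z = d/√Var(d) = 0.081907 / √0.0404548 = 0.081907 / 0.201134 = 0.407

0.407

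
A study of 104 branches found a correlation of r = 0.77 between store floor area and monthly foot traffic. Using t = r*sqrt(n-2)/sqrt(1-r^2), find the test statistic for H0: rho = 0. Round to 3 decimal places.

12.188

t = r·√(n−2) / √(1−r²) with r = 0.77, n = 104
  = 0.77·√102 / √(1 − 0.5929)
  = 0.77·10.099505 / 0.638044
  = 7.776619 / 0.638044 = 12.188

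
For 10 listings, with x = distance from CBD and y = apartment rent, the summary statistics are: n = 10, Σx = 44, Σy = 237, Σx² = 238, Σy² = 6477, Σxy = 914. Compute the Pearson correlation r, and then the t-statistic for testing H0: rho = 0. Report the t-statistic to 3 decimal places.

Numerator: nΣxy − (Σx)(Σy) = 10·914 − (44)(237) = -1288
Denominator: √[(nΣx²−(Σx)²)(nΣy²−(Σy)²)]
  nΣx²−(Σx)² = 10·238 − 1936 = 444;  nΣy²−(Σy)² = 10·6477 − 56169 = 8601
  √(444·8601) = √3818844 = 1954.1863
r = -1288 / 1954.1863 = -0.6591
t = r·√(n−2)/√(1−r²) = -0.6591·√8 / √(1−0.434413) = -1.864216 / 0.752055 = -2.479

-2.479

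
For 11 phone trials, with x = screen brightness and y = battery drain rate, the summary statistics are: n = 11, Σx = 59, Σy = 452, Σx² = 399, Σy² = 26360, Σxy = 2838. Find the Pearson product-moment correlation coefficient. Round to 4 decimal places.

Numerator: nΣxy − (Σx)(Σy) = 11·2838 − (59)(452) = 4550
Denominator: √[(nΣx²−(Σx)²)(nΣy²−(Σy)²)]
  nΣx²−(Σx)² = 11·399 − 3481 = 908;  nΣy²−(Σy)² = 11·26360 − 204304 = 85656
  √(908·85656) = √77775648 = 8819.0503
r = 4550 / 8819.0503 = 0.5159

0.5159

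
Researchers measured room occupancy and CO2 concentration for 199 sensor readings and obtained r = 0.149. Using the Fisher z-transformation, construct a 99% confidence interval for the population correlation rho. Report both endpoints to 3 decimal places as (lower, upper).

(-0.034, 0.322)

z_r = atanh(0.149) = 0.150118;  SE = 1/√(n−3) = 1/√196 = 0.071429
z-limits: 0.150118 ± 2.576·0.071429 = 0.150118 ± 0.184001 = [-0.033883, 0.334119]
ρ-limits: (tanh -0.033883, tanh 0.334119) = (-0.034, 0.322)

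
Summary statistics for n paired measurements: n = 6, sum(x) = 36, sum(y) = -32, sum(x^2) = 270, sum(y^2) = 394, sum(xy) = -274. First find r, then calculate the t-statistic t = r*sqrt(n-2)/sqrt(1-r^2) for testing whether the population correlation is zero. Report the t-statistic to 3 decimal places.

-2.245

S_xy = nΣxy − ΣxΣy = 6·(-274) − 36·(-32) = -1644 − (-1152) = -492
S_xx = nΣx² − (Σx)² = 6·270 − 36² = 1620 − 1296 = 324
S_yy = nΣy² − (Σy)² = 6·394 − (-32)² = 2364 − 1024 = 1340
r = S_xy / √(S_xx·S_yy) = -492 / √(324·1340) = -492 / √434160 = -492 / 658.9082 = -0.7467
t = r·√(n−2)/√(1−r²) = -0.7467·√4 / √(1−0.557561) = -1.493400 / 0.665161 = -2.245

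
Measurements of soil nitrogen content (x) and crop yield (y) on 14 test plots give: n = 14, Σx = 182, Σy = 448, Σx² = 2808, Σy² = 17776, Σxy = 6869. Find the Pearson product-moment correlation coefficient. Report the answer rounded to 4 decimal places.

Numerator: nΣxy − (Σx)(Σy) = 14·6869 − (182)(448) = 14630
Denominator: √[(nΣx²−(Σx)²)(nΣy²−(Σy)²)]
  nΣx²−(Σx)² = 14·2808 − 33124 = 6188;  nΣy²−(Σy)² = 14·17776 − 200704 = 48160
  √(6188·48160) = √298014080 = 17263.0843
r = 14630 / 17263.0843 = 0.8475

0.8475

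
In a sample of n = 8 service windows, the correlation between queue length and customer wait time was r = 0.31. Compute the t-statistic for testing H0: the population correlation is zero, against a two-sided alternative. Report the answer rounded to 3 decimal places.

t = r·√(n−2) / √(1−r²) with r = 0.31, n = 8
  = 0.31·√6 / √(1 − 0.0961)
  = 0.31·2.449490 / 0.950737
  = 0.759342 / 0.950737 = 0.799

0.799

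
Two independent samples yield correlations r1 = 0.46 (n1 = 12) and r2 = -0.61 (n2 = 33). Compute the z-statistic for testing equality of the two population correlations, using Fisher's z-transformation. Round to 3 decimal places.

3.174

Fisher z-transforms: z1 = atanh(0.46) = 0.497311, z2 = atanh(-0.61) = -0.708921; difference d = 1.206232
Var(d) = 1/9 + 1/30 = 0.1111111 + 0.0333333 = 0.1444444
z = d/√Var(d) = 1.206232 / √0.1444444 = 1.206232 / 0.380058 = 3.174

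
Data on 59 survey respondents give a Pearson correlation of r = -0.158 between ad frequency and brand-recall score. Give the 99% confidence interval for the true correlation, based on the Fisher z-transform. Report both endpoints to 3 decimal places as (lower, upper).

(-0.465, 0.183)

Fisher z: z_r = atanh(r) = ½·ln((1+(-0.158))/(1−(-0.158))) = -0.159335
SE(z) = 1/√(n−3) = 1/√56 = 0.133631
99% ⇒ z* = 2.576; margin = 2.576·0.133631 = 0.344233
CI on z-scale: (-0.503568, 0.184898)
Back-transform: tanh(-0.503568) = -0.464919, tanh(0.184898) = 0.182819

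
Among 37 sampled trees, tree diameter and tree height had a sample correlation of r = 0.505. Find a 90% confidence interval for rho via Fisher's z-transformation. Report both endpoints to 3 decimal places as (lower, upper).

Fisher z: z_r = atanh(r) = ½·ln((1+0.505)/(1−0.505)) = 0.555995
SE(z) = 1/√(n−3) = 1/√34 = 0.171499
90% ⇒ z* = 1.645; margin = 1.645·0.171499 = 0.282116
CI on z-scale: (0.273879, 0.838111)
Back-transform: tanh(0.273879) = 0.267231, tanh(0.838111) = 0.684807

(0.267, 0.685)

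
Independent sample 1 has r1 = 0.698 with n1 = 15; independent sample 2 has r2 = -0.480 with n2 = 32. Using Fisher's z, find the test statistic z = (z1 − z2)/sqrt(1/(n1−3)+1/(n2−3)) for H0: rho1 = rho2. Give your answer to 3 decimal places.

4.039

z1 = atanh(0.698) = 0.863390,  z2 = atanh(-0.480) = -0.522984
SE = √(1/(n1−3) + 1/(n2−3)) = √(1/12 + 1/29) = √(0.0833333 + 0.0344828) = √0.1178161 = 0.343243
z = (z1 − z2)/SE = (0.863390 − (-0.522984)) / 0.343243 = 1.386374 / 0.343243 = 4.039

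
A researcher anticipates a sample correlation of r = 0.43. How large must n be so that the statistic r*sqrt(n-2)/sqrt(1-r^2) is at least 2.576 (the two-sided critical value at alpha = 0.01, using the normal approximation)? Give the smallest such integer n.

32

Need r·√(n−2)/√(1−r²) ≥ 2.576
√(n−2) ≥ 2.576·√(1−0.1849) / 0.43 = 2.576·0.902829 / 0.43 = 5.4086
n−2 ≥ 29.2530  ⇒  n ≥ 31.2530
Smallest integer n = 32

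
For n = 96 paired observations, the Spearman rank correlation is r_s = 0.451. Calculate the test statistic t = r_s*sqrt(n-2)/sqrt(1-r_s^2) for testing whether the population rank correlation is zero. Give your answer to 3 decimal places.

1 − r_s² = 1 − 0.203401 = 0.796599;  √(1−r_s²) = 0.892524
√(n−2) = √94 = 9.695360
t = r_s·√(n−2)/√(1−r_s²) = 0.451 · 9.695360 / 0.892524 = 4.899

4.899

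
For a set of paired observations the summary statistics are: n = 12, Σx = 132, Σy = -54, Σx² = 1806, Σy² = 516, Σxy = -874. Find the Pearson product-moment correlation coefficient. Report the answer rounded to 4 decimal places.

S_xy = nΣxy − ΣxΣy = 12·(-874) − 132·(-54) = -10488 − (-7128) = -3360
S_xx = nΣx² − (Σx)² = 12·1806 − 132² = 21672 − 17424 = 4248
S_yy = nΣy² − (Σy)² = 12·516 − (-54)² = 6192 − 2916 = 3276
r = S_xy / √(S_xx·S_yy) = -3360 / √(4248·3276) = -3360 / √13916448 = -3360 / 3730.4756 = -0.9007

-0.9007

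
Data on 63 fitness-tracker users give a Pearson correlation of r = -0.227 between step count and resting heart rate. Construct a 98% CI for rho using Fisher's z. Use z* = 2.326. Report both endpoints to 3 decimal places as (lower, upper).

z_r = atanh(-0.227) = -0.231024;  SE = 1/√(n−3) = 1/√60 = 0.129099
z-limits: -0.231024 ± 2.326·0.129099 = -0.231024 ± 0.300284 = [-0.531308, 0.069260]
ρ-limits: (tanh -0.531308, tanh 0.069260) = (-0.486, 0.069)

(-0.486, 0.069)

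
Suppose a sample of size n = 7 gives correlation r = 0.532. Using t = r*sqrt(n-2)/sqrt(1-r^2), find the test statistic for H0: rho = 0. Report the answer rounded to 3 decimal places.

t = r·√(n−2) / √(1−r²) with r = 0.532, n = 7
  = 0.532·√5 / √(1 − 0.283024)
  = 0.532·2.236068 / 0.846744
  = 1.189588 / 0.846744 = 1.405

1.405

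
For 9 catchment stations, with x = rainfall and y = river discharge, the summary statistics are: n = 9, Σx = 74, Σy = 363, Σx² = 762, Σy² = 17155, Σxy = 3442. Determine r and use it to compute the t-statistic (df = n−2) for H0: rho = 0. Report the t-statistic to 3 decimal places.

Numerator: nΣxy − (Σx)(Σy) = 9·3442 − (74)(363) = 4116
Denominator: √[(nΣx²−(Σx)²)(nΣy²−(Σy)²)]
  nΣx²−(Σx)² = 9·762 − 5476 = 1382;  nΣy²−(Σy)² = 9·17155 − 131769 = 22626
  √(1382·22626) = √31269132 = 5591.8809
r = 4116 / 5591.8809 = 0.7361
t = r·√(n−2)/√(1−r²) = 0.7361·√7 / √(1−0.541843) = 1.947538 / 0.676873 = 2.877

2.877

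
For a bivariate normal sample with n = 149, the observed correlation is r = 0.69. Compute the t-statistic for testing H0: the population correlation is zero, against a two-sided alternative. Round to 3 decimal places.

t = r·√(n−2) / √(1−r²) with r = 0.69, n = 149
  = 0.69·√147 / √(1 − 0.4761)
  = 0.69·12.124356 / 0.723809
  = 8.365806 / 0.723809 = 11.558

11.558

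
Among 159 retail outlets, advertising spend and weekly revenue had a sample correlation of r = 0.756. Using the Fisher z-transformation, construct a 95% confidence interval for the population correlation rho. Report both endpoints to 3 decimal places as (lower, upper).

Fisher z: z_r = atanh(r) = ½·ln((1+0.756)/(1−0.756)) = 0.986813
SE(z) = 1/√(n−3) = 1/√156 = 0.080064
95% ⇒ z* = 1.960; margin = 1.960·0.080064 = 0.156925
CI on z-scale: (0.829888, 1.143738)
Back-transform: tanh(0.829888) = 0.680416, tanh(1.143738) = 0.815669

(0.680, 0.816)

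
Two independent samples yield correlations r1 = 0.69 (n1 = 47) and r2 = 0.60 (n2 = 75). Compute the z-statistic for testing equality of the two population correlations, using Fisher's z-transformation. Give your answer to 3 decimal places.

Fisher z-transforms: z1 = atanh(0.69) = 0.847956, z2 = atanh(0.60) = 0.693147; difference d = 0.154809
Var(d) = 1/44 + 1/72 = 0.0227273 + 0.0138889 = 0.0366162
z = d/√Var(d) = 0.154809 / √0.0366162 = 0.154809 / 0.191354 = 0.809

0.809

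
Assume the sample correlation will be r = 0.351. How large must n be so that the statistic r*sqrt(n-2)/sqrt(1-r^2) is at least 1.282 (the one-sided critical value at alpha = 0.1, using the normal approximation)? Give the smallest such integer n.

14

Need r·√(n−2)/√(1−r²) ≥ 1.282
√(n−2) ≥ 1.282·√(1−0.123201) / 0.351 = 1.282·0.936375 / 0.351 = 3.4200
n−2 ≥ 11.6964  ⇒  n ≥ 13.6964
Smallest integer n = 14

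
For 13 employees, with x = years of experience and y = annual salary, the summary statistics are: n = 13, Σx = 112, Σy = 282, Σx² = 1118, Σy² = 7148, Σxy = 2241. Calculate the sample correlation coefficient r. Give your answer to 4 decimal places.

-0.4746

Numerator: nΣxy − (Σx)(Σy) = 13·2241 − (112)(282) = -2451
Denominator: √[(nΣx²−(Σx)²)(nΣy²−(Σy)²)]
  nΣx²−(Σx)² = 13·1118 − 12544 = 1990;  nΣy²−(Σy)² = 13·7148 − 79524 = 13400
  √(1990·13400) = √26666000 = 5163.9132
r = -2451 / 5163.9132 = -0.4746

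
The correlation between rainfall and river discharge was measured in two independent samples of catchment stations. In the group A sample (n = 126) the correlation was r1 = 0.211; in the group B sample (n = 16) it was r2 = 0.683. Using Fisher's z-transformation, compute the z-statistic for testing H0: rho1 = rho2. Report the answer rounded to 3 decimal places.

z1 = atanh(0.211) = 0.214218,  z2 = atanh(0.683) = 0.834716
SE = √(1/(n1−3) + 1/(n2−3)) = √(1/123 + 1/13) = √(0.0081301 + 0.0769231) = √0.0850532 = 0.291639
z = (z1 − z2)/SE = (0.214218 − 0.834716) / 0.291639 = -0.620498 / 0.291639 = -2.128

-2.128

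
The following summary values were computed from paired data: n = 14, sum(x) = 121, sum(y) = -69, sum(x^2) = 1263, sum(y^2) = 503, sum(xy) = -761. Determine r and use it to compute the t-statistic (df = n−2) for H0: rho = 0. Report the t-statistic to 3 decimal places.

-6.267

Numerator: nΣxy − (Σx)(Σy) = 14·(-761) − (121)(-69) = -2305
Denominator: √[(nΣx²−(Σx)²)(nΣy²−(Σy)²)]
  nΣx²−(Σx)² = 14·1263 − 14641 = 3041;  nΣy²−(Σy)² = 14·503 − 4761 = 2281
  √(3041·2281) = √6936521 = 2633.7276
r = -2305 / 2633.7276 = -0.8752
t = r·√(n−2)/√(1−r²) = -0.8752·√12 / √(1−0.765975) = -3.031782 / 0.483761 = -6.267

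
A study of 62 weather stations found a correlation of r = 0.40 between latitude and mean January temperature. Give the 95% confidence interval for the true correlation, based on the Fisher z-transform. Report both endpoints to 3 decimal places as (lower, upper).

(0.167, 0.591)

Fisher z: z_r = atanh(r) = ½·ln((1+0.40)/(1−0.40)) = 0.423649
SE(z) = 1/√(n−3) = 1/√59 = 0.130189
95% ⇒ z* = 1.960; margin = 1.960·0.130189 = 0.255170
CI on z-scale: (0.168479, 0.678819)
Back-transform: tanh(0.168479) = 0.166903, tanh(0.678819) = 0.590751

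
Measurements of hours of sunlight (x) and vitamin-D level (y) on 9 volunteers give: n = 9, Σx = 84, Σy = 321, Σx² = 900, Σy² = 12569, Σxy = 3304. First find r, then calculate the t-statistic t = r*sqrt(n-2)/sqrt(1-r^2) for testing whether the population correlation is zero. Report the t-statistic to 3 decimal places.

Numerator: nΣxy − (Σx)(Σy) = 9·3304 − (84)(321) = 2772
Denominator: √[(nΣx²−(Σx)²)(nΣy²−(Σy)²)]
  nΣx²−(Σx)² = 9·900 − 7056 = 1044;  nΣy²−(Σy)² = 9·12569 − 103041 = 10080
  √(1044·10080) = √10523520 = 3243.9975
r = 2772 / 3243.9975 = 0.8545
t = r·√(n−2)/√(1−r²) = 0.8545·√7 / √(1−0.730170) = 2.260794 / 0.519452 = 4.352

4.352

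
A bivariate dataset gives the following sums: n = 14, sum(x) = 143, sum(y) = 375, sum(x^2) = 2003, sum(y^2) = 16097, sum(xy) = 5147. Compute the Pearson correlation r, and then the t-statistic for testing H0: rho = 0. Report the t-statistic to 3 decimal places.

3.665

S_xy = nΣxy − ΣxΣy = 14·5147 − 143·375 = 72058 − 53625 = 18433
S_xx = nΣx² − (Σx)² = 14·2003 − 143² = 28042 − 20449 = 7593
S_yy = nΣy² − (Σy)² = 14·16097 − 375² = 225358 − 140625 = 84733
r = S_xy / √(S_xx·S_yy) = 18433 / √(7593·84733) = 18433 / √643377669 = 18433 / 25364.8905 = 0.7267
t = r·√(n−2)/√(1−r²) = 0.7267·√12 / √(1−0.528093) = 2.517363 / 0.686955 = 3.665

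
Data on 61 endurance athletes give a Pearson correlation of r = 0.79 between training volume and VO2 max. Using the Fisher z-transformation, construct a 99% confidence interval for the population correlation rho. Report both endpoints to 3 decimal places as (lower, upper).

z_r = atanh(0.79) = 1.071432;  SE = 1/√(n−3) = 1/√58 = 0.131306
z-limits: 1.071432 ± 2.576·0.131306 = 1.071432 ± 0.338244 = [0.733188, 1.409676]
ρ-limits: (tanh 0.733188, tanh 1.409676) = (0.625, 0.887)

(0.625, 0.887)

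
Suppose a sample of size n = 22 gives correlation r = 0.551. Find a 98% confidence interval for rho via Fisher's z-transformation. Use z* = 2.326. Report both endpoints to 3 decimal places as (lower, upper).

(0.086, 0.819)

Fisher z: z_r = atanh(r) = ½·ln((1+0.551)/(1−0.551)) = 0.619816
SE(z) = 1/√(n−3) = 1/√19 = 0.229416
98% ⇒ z* = 2.326; margin = 2.326·0.229416 = 0.533622
CI on z-scale: (0.086194, 1.153438)
Back-transform: tanh(0.086194) = 0.085981, tanh(1.153438) = 0.818890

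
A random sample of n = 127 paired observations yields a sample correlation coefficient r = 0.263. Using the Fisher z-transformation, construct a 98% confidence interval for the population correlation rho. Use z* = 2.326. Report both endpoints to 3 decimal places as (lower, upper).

(0.060, 0.445)

z_r = atanh(0.263) = 0.269329;  SE = 1/√(n−3) = 1/√124 = 0.089803
z-limits: 0.269329 ± 2.326·0.089803 = 0.269329 ± 0.208882 = [0.060447, 0.478211]
ρ-limits: (tanh 0.060447, tanh 0.478211) = (0.060, 0.445)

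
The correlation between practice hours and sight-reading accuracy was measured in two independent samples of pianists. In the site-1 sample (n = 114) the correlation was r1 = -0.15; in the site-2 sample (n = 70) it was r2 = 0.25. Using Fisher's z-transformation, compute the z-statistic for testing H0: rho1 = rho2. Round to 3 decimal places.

z1 = atanh(-0.15) = -0.151140,  z2 = atanh(0.25) = 0.255413
SE = √(1/(n1−3) + 1/(n2−3)) = √(1/111 + 1/67) = √(0.0090090 + 0.0149254) = √0.0239344 = 0.154707
z = (z1 − z2)/SE = (-0.151140 − 0.255413) / 0.154707 = -0.406553 / 0.154707 = -2.628

-2.628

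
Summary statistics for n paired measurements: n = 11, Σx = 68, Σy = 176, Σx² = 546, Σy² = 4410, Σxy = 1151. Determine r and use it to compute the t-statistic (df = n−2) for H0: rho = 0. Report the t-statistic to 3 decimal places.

Numerator: nΣxy − (Σx)(Σy) = 11·1151 − (68)(176) = 693
Denominator: √[(nΣx²−(Σx)²)(nΣy²−(Σy)²)]
  nΣx²−(Σx)² = 11·546 − 4624 = 1382;  nΣy²−(Σy)² = 11·4410 − 30976 = 17534
  √(1382·17534) = √24231988 = 4922.5997
r = 693 / 4922.5997 = 0.1408
t = r·√(n−2)/√(1−r²) = 0.1408·√9 / √(1−0.019825) = 0.422400 / 0.990038 = 0.427

0.427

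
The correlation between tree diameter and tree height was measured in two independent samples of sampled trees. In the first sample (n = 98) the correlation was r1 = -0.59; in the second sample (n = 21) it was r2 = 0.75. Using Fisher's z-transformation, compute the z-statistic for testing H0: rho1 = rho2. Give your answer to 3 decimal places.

Fisher z-transforms: z1 = atanh(-0.59) = -0.677666, z2 = atanh(0.75) = 0.972955; difference d = -1.650621
Var(d) = 1/95 + 1/18 = 0.0105263 + 0.0555556 = 0.0660819
z = d/√Var(d) = -1.650621 / √0.0660819 = -1.650621 / 0.257064 = -6.421

-6.421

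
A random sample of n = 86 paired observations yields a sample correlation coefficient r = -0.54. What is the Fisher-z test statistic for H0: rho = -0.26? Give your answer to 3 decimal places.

-3.080

Fisher z: atanh(-0.54) = -0.604156, atanh(-0.26) = -0.266108
z = (z_r − z_0)·√(n−3) = (-0.604156 − (-0.266108))·√83 = -0.338048 · 9.110434 = -3.080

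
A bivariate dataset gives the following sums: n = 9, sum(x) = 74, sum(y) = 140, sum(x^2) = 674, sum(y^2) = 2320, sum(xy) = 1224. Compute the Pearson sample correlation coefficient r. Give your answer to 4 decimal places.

Numerator: nΣxy − (Σx)(Σy) = 9·1224 − (74)(140) = 656
Denominator: √[(nΣx²−(Σx)²)(nΣy²−(Σy)²)]
  nΣx²−(Σx)² = 9·674 − 5476 = 590;  nΣy²−(Σy)² = 9·2320 − 19600 = 1280
  √(590·1280) = √755200 = 869.0224
r = 656 / 869.0224 = 0.7549

0.7549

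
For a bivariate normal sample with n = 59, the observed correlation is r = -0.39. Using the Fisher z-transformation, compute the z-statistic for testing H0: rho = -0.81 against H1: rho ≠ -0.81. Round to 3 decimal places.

Fisher z: atanh(-0.39) = -0.411800, atanh(-0.81) = -1.127029
z = (z_r − z_0)·√(n−3) = (-0.411800 − (-1.127029))·√56 = 0.715229 · 7.483315 = 5.352

5.352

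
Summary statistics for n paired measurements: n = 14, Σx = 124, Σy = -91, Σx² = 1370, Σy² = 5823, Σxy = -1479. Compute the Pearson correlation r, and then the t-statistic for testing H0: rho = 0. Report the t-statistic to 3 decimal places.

-2.369

S_xy = nΣxy − ΣxΣy = 14·(-1479) − 124·(-91) = -20706 − (-11284) = -9422
S_xx = nΣx² − (Σx)² = 14·1370 − 124² = 19180 − 15376 = 3804
S_yy = nΣy² − (Σy)² = 14·5823 − (-91)² = 81522 − 8281 = 73241
r = S_xy / √(S_xx·S_yy) = -9422 / √(3804·73241) = -9422 / √278608764 = -9422 / 16691.5776 = -0.5645
t = r·√(n−2)/√(1−r²) = -0.5645·√12 / √(1−0.318660) = -1.955485 / 0.825433 = -2.369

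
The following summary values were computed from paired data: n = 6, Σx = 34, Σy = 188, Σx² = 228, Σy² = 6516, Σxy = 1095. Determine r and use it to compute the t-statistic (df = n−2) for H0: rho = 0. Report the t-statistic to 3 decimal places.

0.407

S_xy = nΣxy − ΣxΣy = 6·1095 − 34·188 = 6570 − 6392 = 178
S_xx = nΣx² − (Σx)² = 6·228 − 34² = 1368 − 1156 = 212
S_yy = nΣy² − (Σy)² = 6·6516 − 188² = 39096 − 35344 = 3752
r = S_xy / √(S_xx·S_yy) = 178 / √(212·3752) = 178 / √795424 = 178 / 891.8655 = 0.1996
t = r·√(n−2)/√(1−r²) = 0.1996·√4 / √(1−0.039840) = 0.399200 / 0.979878 = 0.407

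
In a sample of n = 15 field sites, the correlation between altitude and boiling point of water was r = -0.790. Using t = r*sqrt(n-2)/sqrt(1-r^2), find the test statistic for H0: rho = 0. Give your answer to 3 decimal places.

1 − r² = 1 − 0.624100 = 0.375900;  √(1−r²) = 0.613107
√(n−2) = √13 = 3.605551
t = r·√(n−2)/√(1−r²) = -0.790 · 3.605551 / 0.613107 = -4.646

-4.646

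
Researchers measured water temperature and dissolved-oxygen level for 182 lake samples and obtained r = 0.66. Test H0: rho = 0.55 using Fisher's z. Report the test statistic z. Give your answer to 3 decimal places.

Fisher z: atanh(0.66) = 0.792814, atanh(0.55) = 0.618381
z = (z_r − z_0)·√(n−3) = (0.792814 − 0.618381)·√179 = 0.174433 · 13.379088 = 2.334

2.334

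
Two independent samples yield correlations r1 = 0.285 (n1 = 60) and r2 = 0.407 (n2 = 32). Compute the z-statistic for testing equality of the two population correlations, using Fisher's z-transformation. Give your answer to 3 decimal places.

-0.609

Fisher z-transforms: z1 = atanh(0.285) = 0.293116, z2 = atanh(0.407) = 0.432010; difference d = -0.138894
Var(d) = 1/57 + 1/29 = 0.0175439 + 0.0344828 = 0.0520267
z = d/√Var(d) = -0.138894 / √0.0520267 = -0.138894 / 0.228094 = -0.609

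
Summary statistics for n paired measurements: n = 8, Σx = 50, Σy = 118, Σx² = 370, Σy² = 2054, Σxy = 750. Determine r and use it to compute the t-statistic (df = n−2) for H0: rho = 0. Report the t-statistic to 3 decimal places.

Numerator: nΣxy − (Σx)(Σy) = 8·750 − (50)(118) = 100
Denominator: √[(nΣx²−(Σx)²)(nΣy²−(Σy)²)]
  nΣx²−(Σx)² = 8·370 − 2500 = 460;  nΣy²−(Σy)² = 8·2054 − 13924 = 2508
  √(460·2508) = √1153680 = 1074.0950
r = 100 / 1074.0950 = 0.0931
t = r·√(n−2)/√(1−r²) = 0.0931·√6 / √(1−0.008668) = 0.228047 / 0.995657 = 0.229

0.229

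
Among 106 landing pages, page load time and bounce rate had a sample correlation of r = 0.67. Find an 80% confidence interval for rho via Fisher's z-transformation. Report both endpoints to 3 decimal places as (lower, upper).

(0.594, 0.734)

z_r = atanh(0.67) = 0.810743;  SE = 1/√(n−3) = 1/√103 = 0.098533
z-limits: 0.810743 ± 1.282·0.098533 = 0.810743 ± 0.126319 = [0.684424, 0.937062]
ρ-limits: (tanh 0.684424, tanh 0.937062) = (0.594, 0.734)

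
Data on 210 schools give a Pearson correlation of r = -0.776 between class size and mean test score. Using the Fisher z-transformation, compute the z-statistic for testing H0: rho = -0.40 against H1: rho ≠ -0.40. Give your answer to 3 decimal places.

-8.799

Fisher z: atanh(-0.776) = -1.035236, atanh(-0.40) = -0.423649
z = (z_r − z_0)·√(n−3) = (-1.035236 − (-0.423649))·√207 = -0.611587 · 14.387495 = -8.799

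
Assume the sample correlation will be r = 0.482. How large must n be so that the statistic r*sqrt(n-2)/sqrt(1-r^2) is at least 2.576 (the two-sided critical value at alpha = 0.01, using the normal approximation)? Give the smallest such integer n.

24

Need r·√(n−2)/√(1−r²) ≥ 2.576
√(n−2) ≥ 2.576·√(1−0.232324) / 0.482 = 2.576·0.876171 / 0.482 = 4.6826
n−2 ≥ 21.9267  ⇒  n ≥ 23.9267
Smallest integer n = 24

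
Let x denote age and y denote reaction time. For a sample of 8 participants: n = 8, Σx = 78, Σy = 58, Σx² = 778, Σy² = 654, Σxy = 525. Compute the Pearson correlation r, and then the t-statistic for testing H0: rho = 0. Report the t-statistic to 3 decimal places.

Numerator: nΣxy − (Σx)(Σy) = 8·525 − (78)(58) = -324
Denominator: √[(nΣx²−(Σx)²)(nΣy²−(Σy)²)]
  nΣx²−(Σx)² = 8·778 − 6084 = 140;  nΣy²−(Σy)² = 8·654 − 3364 = 1868
  √(140·1868) = √261520 = 511.3903
r = -324 / 511.3903 = -0.6336
t = r·√(n−2)/√(1−r²) = -0.6336·√6 / √(1−0.401449) = -1.551997 / 0.773661 = -2.006

-2.006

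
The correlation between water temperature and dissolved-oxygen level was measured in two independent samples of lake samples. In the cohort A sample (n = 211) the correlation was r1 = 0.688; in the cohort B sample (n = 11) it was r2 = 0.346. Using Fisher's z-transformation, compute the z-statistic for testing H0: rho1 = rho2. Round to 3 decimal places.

1.341

Fisher z-transforms: z1 = atanh(0.688) = 0.844148, z2 = atanh(0.346) = 0.360893; difference d = 0.483255
Var(d) = 1/208 + 1/8 = 0.0048077 + 0.1250000 = 0.1298077
z = d/√Var(d) = 0.483255 / √0.1298077 = 0.483255 / 0.360288 = 1.341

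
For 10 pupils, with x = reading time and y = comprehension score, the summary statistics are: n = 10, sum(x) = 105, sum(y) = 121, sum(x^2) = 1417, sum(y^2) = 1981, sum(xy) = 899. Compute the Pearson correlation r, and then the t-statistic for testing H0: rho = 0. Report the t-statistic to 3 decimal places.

-6.706

S_xy = nΣxy − ΣxΣy = 10·899 − 105·121 = 8990 − 12705 = -3715
S_xx = nΣx² − (Σx)² = 10·1417 − 105² = 14170 − 11025 = 3145
S_yy = nΣy² − (Σy)² = 10·1981 − 121² = 19810 − 14641 = 5169
r = S_xy / √(S_xx·S_yy) = -3715 / √(3145·5169) = -3715 / √16256505 = -3715 / 4031.9356 = -0.9214
t = r·√(n−2)/√(1−r²) = -0.9214·√8 / √(1−0.848978) = -2.606113 / 0.388615 = -6.706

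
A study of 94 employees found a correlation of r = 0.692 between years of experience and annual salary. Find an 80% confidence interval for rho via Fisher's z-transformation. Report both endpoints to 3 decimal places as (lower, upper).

Fisher z: z_r = atanh(r) = ½·ln((1+0.692)/(1−0.692)) = 0.851783
SE(z) = 1/√(n−3) = 1/√91 = 0.104828
80% ⇒ z* = 1.282; margin = 1.282·0.104828 = 0.134389
CI on z-scale: (0.717394, 0.986172)
Back-transform: tanh(0.717394) = 0.615292, tanh(0.986172) = 0.755725

(0.615, 0.756)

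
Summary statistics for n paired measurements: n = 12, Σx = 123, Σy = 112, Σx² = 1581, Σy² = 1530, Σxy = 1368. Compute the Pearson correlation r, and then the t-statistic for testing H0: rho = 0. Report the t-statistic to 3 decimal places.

2.129

S_xy = nΣxy − ΣxΣy = 12·1368 − 123·112 = 16416 − 13776 = 2640
S_xx = nΣx² − (Σx)² = 12·1581 − 123² = 18972 − 15129 = 3843
S_yy = nΣy² − (Σy)² = 12·1530 − 112² = 18360 − 12544 = 5816
r = S_xy / √(S_xx·S_yy) = 2640 / √(3843·5816) = 2640 / √22350888 = 2640 / 4727.6726 = 0.5584
t = r·√(n−2)/√(1−r²) = 0.5584·√10 / √(1−0.311811) = 1.765816 / 0.829572 = 2.129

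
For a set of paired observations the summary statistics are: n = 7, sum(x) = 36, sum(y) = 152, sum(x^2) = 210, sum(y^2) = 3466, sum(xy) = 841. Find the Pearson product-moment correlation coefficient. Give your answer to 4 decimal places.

S_xy = nΣxy − ΣxΣy = 7·841 − 36·152 = 5887 − 5472 = 415
S_xx = nΣx² − (Σx)² = 7·210 − 36² = 1470 − 1296 = 174
S_yy = nΣy² − (Σy)² = 7·3466 − 152² = 24262 − 23104 = 1158
r = S_xy / √(S_xx·S_yy) = 415 / √(174·1158) = 415 / √201492 = 415 / 448.8786 = 0.9245

0.9245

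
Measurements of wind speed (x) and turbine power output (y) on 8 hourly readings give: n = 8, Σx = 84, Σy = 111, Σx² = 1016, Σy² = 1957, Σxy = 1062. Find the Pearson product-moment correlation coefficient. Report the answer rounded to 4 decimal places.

-0.4379

S_xy = nΣxy − ΣxΣy = 8·1062 − 84·111 = 8496 − 9324 = -828
S_xx = nΣx² − (Σx)² = 8·1016 − 84² = 8128 − 7056 = 1072
S_yy = nΣy² − (Σy)² = 8·1957 − 111² = 15656 − 12321 = 3335
r = S_xy / √(S_xx·S_yy) = -828 / √(1072·3335) = -828 / √3575120 = -828 / 1890.7988 = -0.4379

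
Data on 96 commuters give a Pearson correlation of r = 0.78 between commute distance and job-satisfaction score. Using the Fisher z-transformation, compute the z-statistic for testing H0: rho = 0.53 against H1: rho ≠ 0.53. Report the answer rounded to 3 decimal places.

z_r = atanh(0.78) = 1.045371,  z_0 = atanh(0.53) = 0.590145
SE = 1/√(n−3) = 1/√93 = 0.103695
z = (z_r − z_0)/SE = (1.045371 − 0.590145) / 0.103695 = 0.455226 / 0.103695 = 4.390

4.390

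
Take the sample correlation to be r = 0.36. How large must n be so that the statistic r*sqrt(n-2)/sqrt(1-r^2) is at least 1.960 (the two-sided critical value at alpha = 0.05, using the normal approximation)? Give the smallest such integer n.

r√(n−2)/√(1−r²) ≥ 1.960  ⇔  n−2 ≥ (1.960)²·(1−r²)/r²
(1−r²)/r² = (1−0.1296)/0.1296 = 6.7160
n ≥ 2 + 3.8416·6.7160 = 2 + 25.8002 = 27.8002
⌈27.8002⌉ = 28

28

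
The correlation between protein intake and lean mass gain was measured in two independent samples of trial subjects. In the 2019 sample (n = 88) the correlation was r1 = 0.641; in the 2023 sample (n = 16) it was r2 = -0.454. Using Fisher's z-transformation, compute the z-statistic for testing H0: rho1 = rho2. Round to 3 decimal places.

4.196

z1 = atanh(0.641) = 0.759869,  z2 = atanh(-0.454) = -0.489727
SE = √(1/(n1−3) + 1/(n2−3)) = √(1/85 + 1/13) = √(0.0117647 + 0.0769231) = √0.0886878 = 0.297805
z = (z1 − z2)/SE = (0.759869 − (-0.489727)) / 0.297805 = 1.249596 / 0.297805 = 4.196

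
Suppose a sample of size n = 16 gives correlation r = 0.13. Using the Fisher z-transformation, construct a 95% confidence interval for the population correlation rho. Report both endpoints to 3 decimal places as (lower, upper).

z_r = atanh(0.13) = 0.130740;  SE = 1/√(n−3) = 1/√13 = 0.277350
z-limits: 0.130740 ± 1.960·0.277350 = 0.130740 ± 0.543606 = [-0.412866, 0.674346]
ρ-limits: (tanh -0.412866, tanh 0.674346) = (-0.391, 0.588)

(-0.391, 0.588)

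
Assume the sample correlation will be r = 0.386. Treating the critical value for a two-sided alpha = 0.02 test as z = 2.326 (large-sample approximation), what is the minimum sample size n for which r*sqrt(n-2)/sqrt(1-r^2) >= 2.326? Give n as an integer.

Need r·√(n−2)/√(1−r²) ≥ 2.326
√(n−2) ≥ 2.326·√(1−0.148996) / 0.386 = 2.326·0.922499 / 0.386 = 5.5589
n−2 ≥ 30.9014  ⇒  n ≥ 32.9014
Smallest integer n = 33

33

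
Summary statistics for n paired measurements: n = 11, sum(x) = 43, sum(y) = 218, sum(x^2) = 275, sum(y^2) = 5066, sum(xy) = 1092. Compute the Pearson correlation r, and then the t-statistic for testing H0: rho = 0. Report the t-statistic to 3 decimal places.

4.828

Numerator: nΣxy − (Σx)(Σy) = 11·1092 − (43)(218) = 2638
Denominator: √[(nΣx²−(Σx)²)(nΣy²−(Σy)²)]
  nΣx²−(Σx)² = 11·275 − 1849 = 1176;  nΣy²−(Σy)² = 11·5066 − 47524 = 8202
  √(1176·8202) = √9645552 = 3105.7289
r = 2638 / 3105.7289 = 0.8494
t = r·√(n−2)/√(1−r²) = 0.8494·√9 / √(1−0.721480) = 2.548200 / 0.527750 = 4.828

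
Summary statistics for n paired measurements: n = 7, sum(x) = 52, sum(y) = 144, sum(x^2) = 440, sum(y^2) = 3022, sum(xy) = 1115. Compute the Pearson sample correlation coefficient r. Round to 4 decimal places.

S_xy = nΣxy − ΣxΣy = 7·1115 − 52·144 = 7805 − 7488 = 317
S_xx = nΣx² − (Σx)² = 7·440 − 52² = 3080 − 2704 = 376
S_yy = nΣy² − (Σy)² = 7·3022 − 144² = 21154 − 20736 = 418
r = S_xy / √(S_xx·S_yy) = 317 / √(376·418) = 317 / √157168 = 317 / 396.4442 = 0.7996

0.7996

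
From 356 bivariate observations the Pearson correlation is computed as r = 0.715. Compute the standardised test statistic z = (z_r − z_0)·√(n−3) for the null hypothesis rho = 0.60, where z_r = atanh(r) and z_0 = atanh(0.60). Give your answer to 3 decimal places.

3.836

z_r = atanh(0.715) = 0.897340,  z_0 = atanh(0.60) = 0.693147
SE = 1/√(n−3) = 1/√353 = 0.053225
z = (z_r − z_0)/SE = (0.897340 − 0.693147) / 0.053225 = 0.204193 / 0.053225 = 3.836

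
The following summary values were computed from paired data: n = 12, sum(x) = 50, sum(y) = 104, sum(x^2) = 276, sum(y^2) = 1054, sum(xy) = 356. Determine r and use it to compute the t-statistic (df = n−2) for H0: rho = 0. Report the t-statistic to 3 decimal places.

S_xy = nΣxy − ΣxΣy = 12·356 − 50·104 = 4272 − 5200 = -928
S_xx = nΣx² − (Σx)² = 12·276 − 50² = 3312 − 2500 = 812
S_yy = nΣy² − (Σy)² = 12·1054 − 104² = 12648 − 10816 = 1832
r = S_xy / √(S_xx·S_yy) = -928 / √(812·1832) = -928 / √1487584 = -928 / 1219.6655 = -0.7609
t = r·√(n−2)/√(1−r²) = -0.7609·√10 / √(1−0.578969) = -2.406177 / 0.648869 = -3.708

-3.708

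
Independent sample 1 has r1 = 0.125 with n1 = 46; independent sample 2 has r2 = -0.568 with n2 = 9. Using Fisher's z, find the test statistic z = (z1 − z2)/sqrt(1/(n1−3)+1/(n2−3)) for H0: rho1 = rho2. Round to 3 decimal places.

1.767

Fisher z-transforms: z1 = atanh(0.125) = 0.125657, z2 = atanh(-0.568) = -0.644565; difference d = 0.770222
Var(d) = 1/43 + 1/6 = 0.0232558 + 0.1666667 = 0.1899225
z = d/√Var(d) = 0.770222 / √0.1899225 = 0.770222 / 0.435801 = 1.767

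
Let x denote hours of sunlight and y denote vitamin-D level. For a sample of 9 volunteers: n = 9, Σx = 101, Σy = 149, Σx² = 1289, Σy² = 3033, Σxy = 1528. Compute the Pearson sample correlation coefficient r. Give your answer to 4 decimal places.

-0.4856

Numerator: nΣxy − (Σx)(Σy) = 9·1528 − (101)(149) = -1297
Denominator: √[(nΣx²−(Σx)²)(nΣy²−(Σy)²)]
  nΣx²−(Σx)² = 9·1289 − 10201 = 1400;  nΣy²−(Σy)² = 9·3033 − 22201 = 5096
  √(1400·5096) = √7134400 = 2671.0298
r = -1297 / 2671.0298 = -0.4856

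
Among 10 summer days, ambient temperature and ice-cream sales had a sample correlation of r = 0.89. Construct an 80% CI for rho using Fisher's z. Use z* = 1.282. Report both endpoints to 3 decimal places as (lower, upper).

Fisher z: z_r = atanh(r) = ½·ln((1+0.89)/(1−0.89)) = 1.421926
SE(z) = 1/√(n−3) = 1/√7 = 0.377964
80% ⇒ z* = 1.282; margin = 1.282·0.377964 = 0.484550
CI on z-scale: (0.937376, 1.906476)
Back-transform: tanh(0.937376) = 0.734014, tanh(1.906476) = 0.956788

(0.734, 0.957)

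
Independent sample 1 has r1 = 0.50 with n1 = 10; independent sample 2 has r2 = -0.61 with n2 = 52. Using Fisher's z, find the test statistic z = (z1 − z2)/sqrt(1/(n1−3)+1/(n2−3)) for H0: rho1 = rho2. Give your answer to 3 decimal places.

Fisher z-transforms: z1 = atanh(0.50) = 0.549306, z2 = atanh(-0.61) = -0.708921; difference d = 1.258227
Var(d) = 1/7 + 1/49 = 0.1428571 + 0.0204082 = 0.1632653
z = d/√Var(d) = 1.258227 / √0.1632653 = 1.258227 / 0.404061 = 3.114

3.114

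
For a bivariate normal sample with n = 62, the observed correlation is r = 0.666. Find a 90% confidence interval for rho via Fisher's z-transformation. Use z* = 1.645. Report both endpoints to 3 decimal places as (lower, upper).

Fisher z: z_r = atanh(r) = ½·ln((1+0.666)/(1−0.666)) = 0.803520
SE(z) = 1/√(n−3) = 1/√59 = 0.130189
90% ⇒ z* = 1.645; margin = 1.645·0.130189 = 0.214161
CI on z-scale: (0.589359, 1.017681)
Back-transform: tanh(0.589359) = 0.529434, tanh(1.017681) = 0.768920

(0.529, 0.769)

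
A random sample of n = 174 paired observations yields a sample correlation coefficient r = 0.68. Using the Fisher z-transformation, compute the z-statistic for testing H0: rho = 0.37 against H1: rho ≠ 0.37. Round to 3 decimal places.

5.763

Fisher z: atanh(0.68) = 0.829114, atanh(0.37) = 0.388423
z = (z_r − z_0)·√(n−3) = (0.829114 − 0.388423)·√171 = 0.440691 · 13.076697 = 5.763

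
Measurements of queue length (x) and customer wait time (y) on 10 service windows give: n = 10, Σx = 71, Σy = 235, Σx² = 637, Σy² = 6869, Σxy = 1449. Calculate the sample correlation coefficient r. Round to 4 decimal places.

-0.5189

Numerator: nΣxy − (Σx)(Σy) = 10·1449 − (71)(235) = -2195
Denominator: √[(nΣx²−(Σx)²)(nΣy²−(Σy)²)]
  nΣx²−(Σx)² = 10·637 − 5041 = 1329;  nΣy²−(Σy)² = 10·6869 − 55225 = 13465
  √(1329·13465) = √17894985 = 4230.2464
r = -2195 / 4230.2464 = -0.5189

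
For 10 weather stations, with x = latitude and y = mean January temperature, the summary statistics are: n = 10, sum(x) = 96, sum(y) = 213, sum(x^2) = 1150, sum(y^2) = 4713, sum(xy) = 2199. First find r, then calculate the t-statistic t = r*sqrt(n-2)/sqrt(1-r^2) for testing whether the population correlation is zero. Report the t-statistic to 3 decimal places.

3.401

S_xy = nΣxy − ΣxΣy = 10·2199 − 96·213 = 21990 − 20448 = 1542
S_xx = nΣx² − (Σx)² = 10·1150 − 96² = 11500 − 9216 = 2284
S_yy = nΣy² − (Σy)² = 10·4713 − 213² = 47130 − 45369 = 1761
r = S_xy / √(S_xx·S_yy) = 1542 / √(2284·1761) = 1542 / √4022124 = 1542 / 2005.5234 = 0.7689
t = r·√(n−2)/√(1−r²) = 0.7689·√8 / √(1−0.591207) = 2.174778 / 0.639369 = 3.401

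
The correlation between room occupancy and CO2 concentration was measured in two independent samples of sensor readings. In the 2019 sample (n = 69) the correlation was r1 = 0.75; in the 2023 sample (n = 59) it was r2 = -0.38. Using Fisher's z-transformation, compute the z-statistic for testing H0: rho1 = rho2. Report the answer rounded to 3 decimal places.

z1 = atanh(0.75) = 0.972955,  z2 = atanh(-0.38) = -0.400060
SE = √(1/(n1−3) + 1/(n2−3)) = √(1/66 + 1/56) = √(0.0151515 + 0.0178571) = √0.0330086 = 0.181683
z = (z1 − z2)/SE = (0.972955 − (-0.400060)) / 0.181683 = 1.373015 / 0.181683 = 7.557

7.557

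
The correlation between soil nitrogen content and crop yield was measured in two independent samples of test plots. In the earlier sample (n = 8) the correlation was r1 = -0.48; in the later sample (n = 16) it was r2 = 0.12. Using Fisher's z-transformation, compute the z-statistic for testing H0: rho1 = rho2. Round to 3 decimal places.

-1.223

Fisher z-transforms: z1 = atanh(-0.48) = -0.522984, z2 = atanh(0.12) = 0.120581; difference d = -0.643565
Var(d) = 1/5 + 1/13 = 0.2000000 + 0.0769231 = 0.2769231
z = d/√Var(d) = -0.643565 / √0.2769231 = -0.643565 / 0.526235 = -1.223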